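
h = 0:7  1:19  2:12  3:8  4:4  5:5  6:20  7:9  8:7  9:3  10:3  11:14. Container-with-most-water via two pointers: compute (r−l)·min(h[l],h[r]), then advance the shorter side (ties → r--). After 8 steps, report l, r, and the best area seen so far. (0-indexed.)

[0,11] min(7,14)*11=77 best=77 * → l++
[1,11] min(19,14)*10=140 best=140 * → r--
[1,10] min(19,3)*9=27 best=140 → r--
[1,9] min(19,3)*8=24 best=140 → r--
[1,8] min(19,7)*7=49 best=140 → r--
[1,7] min(19,9)*6=54 best=140 → r--
[1,6] min(19,20)*5=95 best=140 → l++
[2,6] min(12,20)*4=48 best=140 → l++

l=3, r=6, best area=140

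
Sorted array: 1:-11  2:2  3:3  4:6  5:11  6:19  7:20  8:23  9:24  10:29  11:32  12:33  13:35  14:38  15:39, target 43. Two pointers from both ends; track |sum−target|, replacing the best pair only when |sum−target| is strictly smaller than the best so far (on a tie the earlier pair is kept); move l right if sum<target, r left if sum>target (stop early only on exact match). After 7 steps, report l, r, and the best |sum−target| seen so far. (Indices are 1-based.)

l=1 r=15: -11+39=28 d=15 *, l++
l=2 r=15: 2+39=41 d=2 *, l++
l=3 r=15: 3+39=42 d=1 *, l++
l=4 r=15: 6+39=45 d=2, r--
l=4 r=14: 6+38=44 d=1, r--
l=4 r=13: 6+35=41 d=2, l++
l=5 r=13: 11+35=46 d=3, r--

l=5, r=12, best |Δ|=1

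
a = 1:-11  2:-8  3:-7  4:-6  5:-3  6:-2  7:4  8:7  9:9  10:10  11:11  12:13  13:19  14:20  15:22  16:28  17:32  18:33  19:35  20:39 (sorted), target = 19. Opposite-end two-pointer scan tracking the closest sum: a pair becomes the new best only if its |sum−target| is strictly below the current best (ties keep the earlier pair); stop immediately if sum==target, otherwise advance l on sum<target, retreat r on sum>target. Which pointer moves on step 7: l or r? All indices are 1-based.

l

l=1 r=20: -11+39=28 d=9 *, r--
l=1 r=19: -11+35=24 d=5 *, r--
l=1 r=18: -11+33=22 d=3 *, r--
l=1 r=17: -11+32=21 d=2 *, r--
l=1 r=16: -11+28=17 d=2, l++
l=2 r=16: -8+28=20 d=1 *, r--
l=2 r=15: -8+22=14 d=5, l++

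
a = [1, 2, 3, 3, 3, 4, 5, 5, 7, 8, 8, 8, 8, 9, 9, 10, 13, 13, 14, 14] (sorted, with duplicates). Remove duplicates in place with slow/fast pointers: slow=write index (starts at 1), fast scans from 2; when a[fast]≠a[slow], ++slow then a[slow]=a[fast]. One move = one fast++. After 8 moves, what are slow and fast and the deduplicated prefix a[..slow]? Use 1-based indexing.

(s=1,f=2) a[fast]=2≠a[slow]=1 write a[2]=2 → slow++,fast++
(s=2,f=3) a[fast]=3≠a[slow]=2 write a[3]=3 → slow++,fast++
(s=3,f=4) a[fast]=3=a[slow] dup → fast++
(s=3,f=5) a[fast]=3=a[slow] dup → fast++
(s=3,f=6) a[fast]=4≠a[slow]=3 write a[4]=4 → slow++,fast++
(s=4,f=7) a[fast]=5≠a[slow]=4 write a[5]=5 → slow++,fast++
(s=5,f=8) a[fast]=5=a[slow] dup → fast++
(s=5,f=9) a[fast]=7≠a[slow]=5 write a[6]=7 → slow++,fast++

slow=6, fast=10, prefix=[1, 2, 3, 4, 5, 7]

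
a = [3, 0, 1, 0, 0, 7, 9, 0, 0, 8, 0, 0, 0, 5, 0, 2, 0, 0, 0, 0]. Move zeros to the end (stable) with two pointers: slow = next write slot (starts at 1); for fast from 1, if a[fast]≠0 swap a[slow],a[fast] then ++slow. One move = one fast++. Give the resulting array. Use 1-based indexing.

[3, 1, 7, 9, 8, 5, 2, 0, 0, 0, 0, 0, 0, 0, 0, 0, 0, 0, 0, 0]

(s=1,f=1) a[fast]=3≠0 swap→a[1]=3 → slow++,fast++
(s=2,f=2) a[fast]=0 → fast++
(s=2,f=3) a[fast]=1≠0 swap→a[2]=1 → slow++,fast++
(s=3,f=4) a[fast]=0 → fast++
(s=3,f=5) a[fast]=0 → fast++
(s=3,f=6) a[fast]=7≠0 swap→a[3]=7 → slow++,fast++
(s=4,f=7) a[fast]=9≠0 swap→a[4]=9 → slow++,fast++
(s=5,f=8) a[fast]=0 → fast++
(s=5,f=9) a[fast]=0 → fast++
(s=5,f=10) a[fast]=8≠0 swap→a[5]=8 → slow++,fast++
(s=6,f=11) a[fast]=0 → fast++
(s=6,f=12) a[fast]=0 → fast++
(s=6,f=13) a[fast]=0 → fast++
(s=6,f=14) a[fast]=5≠0 swap→a[6]=5 → slow++,fast++
(s=7,f=15) a[fast]=0 → fast++
(s=7,f=16) a[fast]=2≠0 swap→a[7]=2 → slow++,fast++
(s=8,f=17) a[fast]=0 → fast++
(s=8,f=18) a[fast]=0 → fast++
(s=8,f=19) a[fast]=0 → fast++
(s=8,f=20) a[fast]=0 → fast++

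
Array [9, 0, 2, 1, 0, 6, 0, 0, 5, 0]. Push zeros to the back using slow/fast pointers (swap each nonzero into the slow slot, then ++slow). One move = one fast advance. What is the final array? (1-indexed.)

[9, 2, 1, 6, 5, 0, 0, 0, 0, 0]

slow=1 fast=1: a[fast]=9≠0 swap→a[1]=9, slow++,fast++
slow=2 fast=2: a[fast]=0, fast++
slow=2 fast=3: a[fast]=2≠0 swap→a[2]=2, slow++,fast++
slow=3 fast=4: a[fast]=1≠0 swap→a[3]=1, slow++,fast++
slow=4 fast=5: a[fast]=0, fast++
slow=4 fast=6: a[fast]=6≠0 swap→a[4]=6, slow++,fast++
slow=5 fast=7: a[fast]=0, fast++
slow=5 fast=8: a[fast]=0, fast++
slow=5 fast=9: a[fast]=5≠0 swap→a[5]=5, slow++,fast++
slow=6 fast=10: a[fast]=0, fast++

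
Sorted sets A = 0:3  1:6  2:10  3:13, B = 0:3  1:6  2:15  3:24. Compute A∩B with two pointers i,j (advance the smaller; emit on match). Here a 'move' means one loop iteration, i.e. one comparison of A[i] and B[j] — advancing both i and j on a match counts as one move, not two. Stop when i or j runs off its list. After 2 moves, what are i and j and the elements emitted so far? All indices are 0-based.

i=2, j=2, emitted=[3, 6]

i=0 j=0: 3==3 emit, i++,j++
i=1 j=1: 6==6 emit, i++,j++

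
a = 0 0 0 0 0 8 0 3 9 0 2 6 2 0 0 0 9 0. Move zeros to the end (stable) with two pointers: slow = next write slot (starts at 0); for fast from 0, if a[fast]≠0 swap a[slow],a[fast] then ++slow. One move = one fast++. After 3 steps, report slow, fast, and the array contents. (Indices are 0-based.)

slow=0, fast=3, a=[0, 0, 0, 0, 0, 8, 0, 3, 9, 0, 2, 6, 2, 0, 0, 0, 9, 0]

slow=0 fast=0: a[fast]=0, fast++
slow=0 fast=1: a[fast]=0, fast++
slow=0 fast=2: a[fast]=0, fast++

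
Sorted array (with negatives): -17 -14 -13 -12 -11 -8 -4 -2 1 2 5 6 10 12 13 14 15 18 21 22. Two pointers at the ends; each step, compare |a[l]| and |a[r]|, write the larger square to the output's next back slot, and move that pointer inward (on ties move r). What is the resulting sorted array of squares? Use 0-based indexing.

[1, 4, 4, 16, 25, 36, 64, 100, 121, 144, 144, 169, 169, 196, 196, 225, 289, 324, 441, 484]

[0,19] |-17|<=|22| out[19]=484 → r--
[0,18] |-17|<=|21| out[18]=441 → r--
[0,17] |-17|<=|18| out[17]=324 → r--
[0,16] |-17|>|15| out[16]=289 → l++
[1,16] |-14|<=|15| out[15]=225 → r--
[1,15] |-14|<=|14| out[14]=196 → r--
[1,14] |-14|>|13| out[13]=196 → l++
[2,14] |-13|<=|13| out[12]=169 → r--
[2,13] |-13|>|12| out[11]=169 → l++
[3,13] |-12|<=|12| out[10]=144 → r--
[3,12] |-12|>|10| out[9]=144 → l++
[4,12] |-11|>|10| out[8]=121 → l++
[5,12] |-8|<=|10| out[7]=100 → r--
[5,11] |-8|>|6| out[6]=64 → l++
[6,11] |-4|<=|6| out[5]=36 → r--
[6,10] |-4|<=|5| out[4]=25 → r--
[6,9] |-4|>|2| out[3]=16 → l++
[7,9] |-2|<=|2| out[2]=4 → r--
[7,8] |-2|>|1| out[1]=4 → l++
[8,8] |1|<=|1| out[0]=1 → r--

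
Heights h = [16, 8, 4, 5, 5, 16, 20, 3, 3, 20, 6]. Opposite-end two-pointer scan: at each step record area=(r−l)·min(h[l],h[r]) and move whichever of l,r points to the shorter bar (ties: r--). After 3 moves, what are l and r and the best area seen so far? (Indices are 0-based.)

l=2, r=9, best area=144

l=0 r=10: min(16,6)*10=60 best=60 *, r--
l=0 r=9: min(16,20)*9=144 best=144 *, l++
l=1 r=9: min(8,20)*8=64 best=144, l++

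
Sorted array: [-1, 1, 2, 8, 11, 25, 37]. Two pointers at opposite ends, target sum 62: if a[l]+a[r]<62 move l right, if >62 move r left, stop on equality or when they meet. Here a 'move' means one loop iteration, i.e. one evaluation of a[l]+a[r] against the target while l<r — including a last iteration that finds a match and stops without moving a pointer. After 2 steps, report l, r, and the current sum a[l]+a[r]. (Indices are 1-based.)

l=3, r=7, sum=39

l=1 r=7: -1+37=36 <62, l++
l=2 r=7: 1+37=38 <62, l++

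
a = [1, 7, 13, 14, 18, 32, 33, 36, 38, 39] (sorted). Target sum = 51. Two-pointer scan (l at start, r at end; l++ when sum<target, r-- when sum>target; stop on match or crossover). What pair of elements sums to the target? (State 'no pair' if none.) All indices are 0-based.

l=0 r=9: 1+39=40 <51, l++
l=1 r=9: 7+39=46 <51, l++
l=2 r=9: 13+39=52 >51, r--
l=2 r=8: 13+38=51, found

(13, 38)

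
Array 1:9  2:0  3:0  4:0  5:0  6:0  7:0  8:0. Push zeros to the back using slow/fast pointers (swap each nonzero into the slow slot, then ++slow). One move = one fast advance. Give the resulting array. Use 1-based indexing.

slow=1 fast=1: a[fast]=9≠0 swap→a[1]=9, slow++,fast++
slow=2 fast=2: a[fast]=0, fast++
slow=2 fast=3: a[fast]=0, fast++
slow=2 fast=4: a[fast]=0, fast++
slow=2 fast=5: a[fast]=0, fast++
slow=2 fast=6: a[fast]=0, fast++
slow=2 fast=7: a[fast]=0, fast++
slow=2 fast=8: a[fast]=0, fast++

[9, 0, 0, 0, 0, 0, 0, 0]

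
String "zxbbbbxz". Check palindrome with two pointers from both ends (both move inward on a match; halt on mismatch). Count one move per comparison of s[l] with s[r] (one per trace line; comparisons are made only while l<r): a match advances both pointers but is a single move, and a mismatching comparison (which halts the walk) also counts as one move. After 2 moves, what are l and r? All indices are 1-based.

l=3, r=6

[1,8] 'z'=='z' → l++,r--
[2,7] 'x'=='x' → l++,r--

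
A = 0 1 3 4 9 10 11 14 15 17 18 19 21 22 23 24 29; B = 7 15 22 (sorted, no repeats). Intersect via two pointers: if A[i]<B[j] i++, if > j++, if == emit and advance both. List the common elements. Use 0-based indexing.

[i=0,j=0] 0<7 → i++
[i=1,j=0] 1<7 → i++
[i=2,j=0] 3<7 → i++
[i=3,j=0] 4<7 → i++
[i=4,j=0] 9>7 → j++
[i=4,j=1] 9<15 → i++
[i=5,j=1] 10<15 → i++
[i=6,j=1] 11<15 → i++
[i=7,j=1] 14<15 → i++
[i=8,j=1] 15==15 emit → i++,j++
[i=9,j=2] 17<22 → i++
[i=10,j=2] 18<22 → i++
[i=11,j=2] 19<22 → i++
[i=12,j=2] 21<22 → i++
[i=13,j=2] 22==22 emit → i++,j++

intersection = [15, 22]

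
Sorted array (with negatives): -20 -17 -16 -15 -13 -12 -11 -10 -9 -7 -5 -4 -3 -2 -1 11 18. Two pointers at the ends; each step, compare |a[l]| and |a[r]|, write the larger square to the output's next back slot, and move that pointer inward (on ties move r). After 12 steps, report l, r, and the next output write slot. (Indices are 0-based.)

l=10, r=14, next write slot=4

[0,16] |-20|>|18| out[16]=400 → l++
[1,16] |-17|<=|18| out[15]=324 → r--
[1,15] |-17|>|11| out[14]=289 → l++
[2,15] |-16|>|11| out[13]=256 → l++
[3,15] |-15|>|11| out[12]=225 → l++
[4,15] |-13|>|11| out[11]=169 → l++
[5,15] |-12|>|11| out[10]=144 → l++
[6,15] |-11|<=|11| out[9]=121 → r--
[6,14] |-11|>|-1| out[8]=121 → l++
[7,14] |-10|>|-1| out[7]=100 → l++
[8,14] |-9|>|-1| out[6]=81 → l++
[9,14] |-7|>|-1| out[5]=49 → l++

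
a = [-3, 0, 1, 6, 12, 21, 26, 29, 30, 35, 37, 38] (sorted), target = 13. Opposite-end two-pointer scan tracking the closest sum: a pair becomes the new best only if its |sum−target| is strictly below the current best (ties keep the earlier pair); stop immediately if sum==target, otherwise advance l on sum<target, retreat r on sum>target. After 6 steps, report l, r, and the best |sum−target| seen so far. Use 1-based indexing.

l=1, r=6, best |Δ|=10

[1,12] -3+38=35 d=22 * → r--
[1,11] -3+37=34 d=21 * → r--
[1,10] -3+35=32 d=19 * → r--
[1,9] -3+30=27 d=14 * → r--
[1,8] -3+29=26 d=13 * → r--
[1,7] -3+26=23 d=10 * → r--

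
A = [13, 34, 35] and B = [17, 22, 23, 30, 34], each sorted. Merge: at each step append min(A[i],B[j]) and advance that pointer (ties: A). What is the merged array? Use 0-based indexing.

[13, 17, 22, 23, 30, 34, 34, 35]

i=0 j=0: A[i]=13<=B[j]=17 take 13, i++
i=1 j=0: A[i]=34>B[j]=17 take 17, j++
i=1 j=1: A[i]=34>B[j]=22 take 22, j++
i=1 j=2: A[i]=34>B[j]=23 take 23, j++
i=1 j=3: A[i]=34>B[j]=30 take 30, j++
i=1 j=4: A[i]=34<=B[j]=34 take 34, i++
i=2 j=4: A[i]=35>B[j]=34 take 34, j++
i=2 j=5: B done, take A[i]=35, i++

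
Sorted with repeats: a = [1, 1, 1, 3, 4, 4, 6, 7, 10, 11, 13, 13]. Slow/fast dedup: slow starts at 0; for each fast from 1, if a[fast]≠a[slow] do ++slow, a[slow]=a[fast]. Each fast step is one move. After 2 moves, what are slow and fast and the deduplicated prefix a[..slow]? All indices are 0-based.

(s=0,f=1) a[fast]=1=a[slow] dup → fast++
(s=0,f=2) a[fast]=1=a[slow] dup → fast++

slow=0, fast=3, prefix=[1]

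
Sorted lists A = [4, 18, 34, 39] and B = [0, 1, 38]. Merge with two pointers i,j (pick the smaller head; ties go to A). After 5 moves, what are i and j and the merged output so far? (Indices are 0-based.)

i=0 j=0: A[i]=4>B[j]=0 take 0, j++
i=0 j=1: A[i]=4>B[j]=1 take 1, j++
i=0 j=2: A[i]=4<=B[j]=38 take 4, i++
i=1 j=2: A[i]=18<=B[j]=38 take 18, i++
i=2 j=2: A[i]=34<=B[j]=38 take 34, i++

i=3, j=2, merged so far=[0, 1, 4, 18, 34]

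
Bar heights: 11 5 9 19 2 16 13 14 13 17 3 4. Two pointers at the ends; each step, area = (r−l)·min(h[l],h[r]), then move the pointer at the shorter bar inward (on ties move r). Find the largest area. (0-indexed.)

[0,11] min(11,4)*11=44 best=44 * → r--
[0,10] min(11,3)*10=30 best=44 → r--
[0,9] min(11,17)*9=99 best=99 * → l++
[1,9] min(5,17)*8=40 best=99 → l++
[2,9] min(9,17)*7=63 best=99 → l++
[3,9] min(19,17)*6=102 best=102 * → r--
[3,8] min(19,13)*5=65 best=102 → r--
[3,7] min(19,14)*4=56 best=102 → r--
[3,6] min(19,13)*3=39 best=102 → r--
[3,5] min(19,16)*2=32 best=102 → r--
[3,4] min(19,2)*1=2 best=102 → r--

max area = 102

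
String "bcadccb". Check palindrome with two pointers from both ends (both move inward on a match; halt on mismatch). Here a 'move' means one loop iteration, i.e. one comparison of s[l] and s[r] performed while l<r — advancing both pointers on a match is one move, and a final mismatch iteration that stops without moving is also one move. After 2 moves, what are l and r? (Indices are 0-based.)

[0,6] 'b'=='b' → l++,r--
[1,5] 'c'=='c' → l++,r--

l=2, r=4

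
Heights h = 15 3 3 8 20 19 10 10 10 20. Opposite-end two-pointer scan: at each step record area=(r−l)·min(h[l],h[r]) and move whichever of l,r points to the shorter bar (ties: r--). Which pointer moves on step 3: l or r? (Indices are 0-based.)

l

[0,9] min(15,20)*9=135 best=135 * → l++
[1,9] min(3,20)*8=24 best=135 → l++
[2,9] min(3,20)*7=21 best=135 → l++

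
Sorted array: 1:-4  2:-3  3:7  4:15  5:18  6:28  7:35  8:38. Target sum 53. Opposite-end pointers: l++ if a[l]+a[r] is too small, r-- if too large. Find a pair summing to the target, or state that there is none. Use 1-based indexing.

[1,8] -4+38=34 <53 → l++
[2,8] -3+38=35 <53 → l++
[3,8] 7+38=45 <53 → l++
[4,8] 15+38=53 → found

(15, 38)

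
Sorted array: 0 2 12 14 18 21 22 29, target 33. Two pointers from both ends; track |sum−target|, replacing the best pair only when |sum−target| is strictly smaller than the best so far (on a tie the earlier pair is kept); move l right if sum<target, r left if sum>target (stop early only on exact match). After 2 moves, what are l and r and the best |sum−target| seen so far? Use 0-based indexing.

l=2, r=7, best |Δ|=2

[0,7] 0+29=29 d=4 * → l++
[1,7] 2+29=31 d=2 * → l++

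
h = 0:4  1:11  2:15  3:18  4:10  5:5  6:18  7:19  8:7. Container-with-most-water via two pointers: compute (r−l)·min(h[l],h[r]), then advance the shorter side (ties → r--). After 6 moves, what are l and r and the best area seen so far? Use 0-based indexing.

[0,8] min(4,7)*8=32 best=32 * → l++
[1,8] min(11,7)*7=49 best=49 * → r--
[1,7] min(11,19)*6=66 best=66 * → l++
[2,7] min(15,19)*5=75 best=75 * → l++
[3,7] min(18,19)*4=72 best=75 → l++
[4,7] min(10,19)*3=30 best=75 → l++

l=5, r=7, best area=75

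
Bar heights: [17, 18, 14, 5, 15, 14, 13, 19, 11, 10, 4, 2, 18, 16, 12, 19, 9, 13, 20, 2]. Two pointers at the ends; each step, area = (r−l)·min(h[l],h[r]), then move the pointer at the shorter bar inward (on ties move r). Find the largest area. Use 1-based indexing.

max area = 306

[1,20] min(17,2)*19=38 best=38 * → r--
[1,19] min(17,20)*18=306 best=306 * → l++
[2,19] min(18,20)*17=306 best=306 → l++
[3,19] min(14,20)*16=224 best=306 → l++
[4,19] min(5,20)*15=75 best=306 → l++
[5,19] min(15,20)*14=210 best=306 → l++
[6,19] min(14,20)*13=182 best=306 → l++
[7,19] min(13,20)*12=156 best=306 → l++
[8,19] min(19,20)*11=209 best=306 → l++
[9,19] min(11,20)*10=110 best=306 → l++
[10,19] min(10,20)*9=90 best=306 → l++
[11,19] min(4,20)*8=32 best=306 → l++
[12,19] min(2,20)*7=14 best=306 → l++
[13,19] min(18,20)*6=108 best=306 → l++
[14,19] min(16,20)*5=80 best=306 → l++
[15,19] min(12,20)*4=48 best=306 → l++
[16,19] min(19,20)*3=57 best=306 → l++
[17,19] min(9,20)*2=18 best=306 → l++
[18,19] min(13,20)*1=13 best=306 → l++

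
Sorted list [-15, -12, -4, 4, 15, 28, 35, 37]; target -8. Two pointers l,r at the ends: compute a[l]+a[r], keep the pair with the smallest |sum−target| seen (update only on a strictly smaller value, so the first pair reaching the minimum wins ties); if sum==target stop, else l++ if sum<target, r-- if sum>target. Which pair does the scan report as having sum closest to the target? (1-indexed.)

pair (-12, 4) with sum -8 (|Δ|=0)

[1,8] -15+37=22 d=30 * → r--
[1,7] -15+35=20 d=28 * → r--
[1,6] -15+28=13 d=21 * → r--
[1,5] -15+15=0 d=8 * → r--
[1,4] -15+4=-11 d=3 * → l++
[2,4] -12+4=-8 d=0 * → stop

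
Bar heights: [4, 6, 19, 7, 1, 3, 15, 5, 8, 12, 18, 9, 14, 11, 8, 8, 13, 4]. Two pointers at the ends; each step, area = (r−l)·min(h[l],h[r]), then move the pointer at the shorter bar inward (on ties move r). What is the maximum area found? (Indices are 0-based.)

max area = 182

l=0 r=17: min(4,4)*17=68 best=68 *, r--
l=0 r=16: min(4,13)*16=64 best=68, l++
l=1 r=16: min(6,13)*15=90 best=90 *, l++
l=2 r=16: min(19,13)*14=182 best=182 *, r--
l=2 r=15: min(19,8)*13=104 best=182, r--
l=2 r=14: min(19,8)*12=96 best=182, r--
l=2 r=13: min(19,11)*11=121 best=182, r--
l=2 r=12: min(19,14)*10=140 best=182, r--
l=2 r=11: min(19,9)*9=81 best=182, r--
l=2 r=10: min(19,18)*8=144 best=182, r--
l=2 r=9: min(19,12)*7=84 best=182, r--
l=2 r=8: min(19,8)*6=48 best=182, r--
l=2 r=7: min(19,5)*5=25 best=182, r--
l=2 r=6: min(19,15)*4=60 best=182, r--
l=2 r=5: min(19,3)*3=9 best=182, r--
l=2 r=4: min(19,1)*2=2 best=182, r--
l=2 r=3: min(19,7)*1=7 best=182, r--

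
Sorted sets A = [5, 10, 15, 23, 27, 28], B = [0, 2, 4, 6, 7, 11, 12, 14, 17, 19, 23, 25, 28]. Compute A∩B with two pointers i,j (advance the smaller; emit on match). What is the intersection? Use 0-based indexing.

i=0 j=0: 5>0, j++
i=0 j=1: 5>2, j++
i=0 j=2: 5>4, j++
i=0 j=3: 5<6, i++
i=1 j=3: 10>6, j++
i=1 j=4: 10>7, j++
i=1 j=5: 10<11, i++
i=2 j=5: 15>11, j++
i=2 j=6: 15>12, j++
i=2 j=7: 15>14, j++
i=2 j=8: 15<17, i++
i=3 j=8: 23>17, j++
i=3 j=9: 23>19, j++
i=3 j=10: 23==23 emit, i++,j++
i=4 j=11: 27>25, j++
i=4 j=12: 27<28, i++
i=5 j=12: 28==28 emit, i++,j++

intersection = [23, 28]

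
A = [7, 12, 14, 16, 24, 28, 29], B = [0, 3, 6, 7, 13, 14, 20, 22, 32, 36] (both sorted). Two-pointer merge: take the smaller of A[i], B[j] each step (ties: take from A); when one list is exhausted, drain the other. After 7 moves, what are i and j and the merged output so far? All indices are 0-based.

i=2, j=5, merged so far=[0, 3, 6, 7, 7, 12, 13]

i=0 j=0: A[i]=7>B[j]=0 take 0, j++
i=0 j=1: A[i]=7>B[j]=3 take 3, j++
i=0 j=2: A[i]=7>B[j]=6 take 6, j++
i=0 j=3: A[i]=7<=B[j]=7 take 7, i++
i=1 j=3: A[i]=12>B[j]=7 take 7, j++
i=1 j=4: A[i]=12<=B[j]=13 take 12, i++
i=2 j=4: A[i]=14>B[j]=13 take 13, j++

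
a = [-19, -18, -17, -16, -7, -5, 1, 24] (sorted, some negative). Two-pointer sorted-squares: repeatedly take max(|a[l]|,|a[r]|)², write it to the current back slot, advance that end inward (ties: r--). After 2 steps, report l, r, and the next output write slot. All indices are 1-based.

[1,8] |-19|<=|24| out[8]=576 → r--
[1,7] |-19|>|1| out[7]=361 → l++

l=2, r=7, next write slot=6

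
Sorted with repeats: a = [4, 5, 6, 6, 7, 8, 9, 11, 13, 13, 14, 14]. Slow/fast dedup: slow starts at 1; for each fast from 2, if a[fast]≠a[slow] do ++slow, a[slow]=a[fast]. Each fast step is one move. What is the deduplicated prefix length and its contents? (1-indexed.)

slow=1 fast=2: a[fast]=5≠a[slow]=4 write a[2]=5, slow++,fast++
slow=2 fast=3: a[fast]=6≠a[slow]=5 write a[3]=6, slow++,fast++
slow=3 fast=4: a[fast]=6=a[slow] dup, fast++
slow=3 fast=5: a[fast]=7≠a[slow]=6 write a[4]=7, slow++,fast++
slow=4 fast=6: a[fast]=8≠a[slow]=7 write a[5]=8, slow++,fast++
slow=5 fast=7: a[fast]=9≠a[slow]=8 write a[6]=9, slow++,fast++
slow=6 fast=8: a[fast]=11≠a[slow]=9 write a[7]=11, slow++,fast++
slow=7 fast=9: a[fast]=13≠a[slow]=11 write a[8]=13, slow++,fast++
slow=8 fast=10: a[fast]=13=a[slow] dup, fast++
slow=8 fast=11: a[fast]=14≠a[slow]=13 write a[9]=14, slow++,fast++
slow=9 fast=12: a[fast]=14=a[slow] dup, fast++

length 9; prefix = [4, 5, 6, 7, 8, 9, 11, 13, 14]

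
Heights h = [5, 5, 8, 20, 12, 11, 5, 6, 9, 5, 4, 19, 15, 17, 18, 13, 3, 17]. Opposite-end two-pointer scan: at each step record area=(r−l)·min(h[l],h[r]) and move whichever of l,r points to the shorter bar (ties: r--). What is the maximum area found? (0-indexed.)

[0,17] min(5,17)*17=85 best=85 * → l++
[1,17] min(5,17)*16=80 best=85 → l++
[2,17] min(8,17)*15=120 best=120 * → l++
[3,17] min(20,17)*14=238 best=238 * → r--
[3,16] min(20,3)*13=39 best=238 → r--
[3,15] min(20,13)*12=156 best=238 → r--
[3,14] min(20,18)*11=198 best=238 → r--
[3,13] min(20,17)*10=170 best=238 → r--
[3,12] min(20,15)*9=135 best=238 → r--
[3,11] min(20,19)*8=152 best=238 → r--
[3,10] min(20,4)*7=28 best=238 → r--
[3,9] min(20,5)*6=30 best=238 → r--
[3,8] min(20,9)*5=45 best=238 → r--
[3,7] min(20,6)*4=24 best=238 → r--
[3,6] min(20,5)*3=15 best=238 → r--
[3,5] min(20,11)*2=22 best=238 → r--
[3,4] min(20,12)*1=12 best=238 → r--

max area = 238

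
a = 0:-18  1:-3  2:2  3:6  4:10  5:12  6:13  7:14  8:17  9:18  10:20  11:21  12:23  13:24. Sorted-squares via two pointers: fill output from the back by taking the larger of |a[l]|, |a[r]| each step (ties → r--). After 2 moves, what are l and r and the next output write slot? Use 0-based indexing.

l=0 r=13: |-18|<=|24| out[13]=576, r--
l=0 r=12: |-18|<=|23| out[12]=529, r--

l=0, r=11, next write slot=11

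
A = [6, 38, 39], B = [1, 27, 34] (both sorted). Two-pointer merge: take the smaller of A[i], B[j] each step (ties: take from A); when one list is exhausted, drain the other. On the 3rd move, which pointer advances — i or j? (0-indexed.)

j

[i=0,j=0] A[i]=6>B[j]=1 take 1 → j++
[i=0,j=1] A[i]=6<=B[j]=27 take 6 → i++
[i=1,j=1] A[i]=38>B[j]=27 take 27 → j++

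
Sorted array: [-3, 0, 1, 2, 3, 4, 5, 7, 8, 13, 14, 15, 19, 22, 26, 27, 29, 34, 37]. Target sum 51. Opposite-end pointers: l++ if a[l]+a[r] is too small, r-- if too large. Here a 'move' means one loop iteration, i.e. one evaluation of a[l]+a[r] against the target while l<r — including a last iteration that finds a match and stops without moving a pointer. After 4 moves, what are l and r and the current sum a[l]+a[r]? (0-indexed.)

l=4, r=18, sum=40

[0,18] -3+37=34 <51 → l++
[1,18] 0+37=37 <51 → l++
[2,18] 1+37=38 <51 → l++
[3,18] 2+37=39 <51 → l++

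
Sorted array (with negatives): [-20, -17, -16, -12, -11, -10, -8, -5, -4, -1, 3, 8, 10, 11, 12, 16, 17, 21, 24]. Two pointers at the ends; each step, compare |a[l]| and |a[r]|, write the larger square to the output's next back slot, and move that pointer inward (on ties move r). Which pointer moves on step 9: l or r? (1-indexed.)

l

l=1 r=19: |-20|<=|24| out[19]=576, r--
l=1 r=18: |-20|<=|21| out[18]=441, r--
l=1 r=17: |-20|>|17| out[17]=400, l++
l=2 r=17: |-17|<=|17| out[16]=289, r--
l=2 r=16: |-17|>|16| out[15]=289, l++
l=3 r=16: |-16|<=|16| out[14]=256, r--
l=3 r=15: |-16|>|12| out[13]=256, l++
l=4 r=15: |-12|<=|12| out[12]=144, r--
l=4 r=14: |-12|>|11| out[11]=144, l++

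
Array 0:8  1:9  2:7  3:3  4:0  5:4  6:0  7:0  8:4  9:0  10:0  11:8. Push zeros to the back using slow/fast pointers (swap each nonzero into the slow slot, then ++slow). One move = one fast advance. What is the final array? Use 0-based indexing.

[8, 9, 7, 3, 4, 4, 8, 0, 0, 0, 0, 0]

slow=0 fast=0: a[fast]=8≠0 swap→a[0]=8, slow++,fast++
slow=1 fast=1: a[fast]=9≠0 swap→a[1]=9, slow++,fast++
slow=2 fast=2: a[fast]=7≠0 swap→a[2]=7, slow++,fast++
slow=3 fast=3: a[fast]=3≠0 swap→a[3]=3, slow++,fast++
slow=4 fast=4: a[fast]=0, fast++
slow=4 fast=5: a[fast]=4≠0 swap→a[4]=4, slow++,fast++
slow=5 fast=6: a[fast]=0, fast++
slow=5 fast=7: a[fast]=0, fast++
slow=5 fast=8: a[fast]=4≠0 swap→a[5]=4, slow++,fast++
slow=6 fast=9: a[fast]=0, fast++
slow=6 fast=10: a[fast]=0, fast++
slow=6 fast=11: a[fast]=8≠0 swap→a[6]=8, slow++,fast++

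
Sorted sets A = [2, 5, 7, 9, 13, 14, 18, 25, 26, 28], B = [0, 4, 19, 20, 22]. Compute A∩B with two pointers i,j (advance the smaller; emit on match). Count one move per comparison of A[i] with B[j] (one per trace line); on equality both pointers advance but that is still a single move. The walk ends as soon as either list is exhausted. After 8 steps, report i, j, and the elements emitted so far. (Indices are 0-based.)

[i=0,j=0] 2>0 → j++
[i=0,j=1] 2<4 → i++
[i=1,j=1] 5>4 → j++
[i=1,j=2] 5<19 → i++
[i=2,j=2] 7<19 → i++
[i=3,j=2] 9<19 → i++
[i=4,j=2] 13<19 → i++
[i=5,j=2] 14<19 → i++

i=6, j=2, emitted=[]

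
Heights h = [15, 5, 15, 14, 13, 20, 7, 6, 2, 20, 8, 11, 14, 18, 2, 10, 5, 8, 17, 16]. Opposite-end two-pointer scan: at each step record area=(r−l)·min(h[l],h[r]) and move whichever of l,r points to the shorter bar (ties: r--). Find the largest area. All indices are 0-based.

max area = 285

[0,19] min(15,16)*19=285 best=285 * → l++
[1,19] min(5,16)*18=90 best=285 → l++
[2,19] min(15,16)*17=255 best=285 → l++
[3,19] min(14,16)*16=224 best=285 → l++
[4,19] min(13,16)*15=195 best=285 → l++
[5,19] min(20,16)*14=224 best=285 → r--
[5,18] min(20,17)*13=221 best=285 → r--
[5,17] min(20,8)*12=96 best=285 → r--
[5,16] min(20,5)*11=55 best=285 → r--
[5,15] min(20,10)*10=100 best=285 → r--
[5,14] min(20,2)*9=18 best=285 → r--
[5,13] min(20,18)*8=144 best=285 → r--
[5,12] min(20,14)*7=98 best=285 → r--
[5,11] min(20,11)*6=66 best=285 → r--
[5,10] min(20,8)*5=40 best=285 → r--
[5,9] min(20,20)*4=80 best=285 → r--
[5,8] min(20,2)*3=6 best=285 → r--
[5,7] min(20,6)*2=12 best=285 → r--
[5,6] min(20,7)*1=7 best=285 → r--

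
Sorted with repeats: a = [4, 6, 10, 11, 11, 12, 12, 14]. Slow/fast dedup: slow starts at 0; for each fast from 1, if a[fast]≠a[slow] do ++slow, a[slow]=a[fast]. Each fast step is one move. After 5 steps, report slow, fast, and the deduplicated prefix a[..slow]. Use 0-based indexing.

slow=4, fast=6, prefix=[4, 6, 10, 11, 12]

slow=0 fast=1: a[fast]=6≠a[slow]=4 write a[1]=6, slow++,fast++
slow=1 fast=2: a[fast]=10≠a[slow]=6 write a[2]=10, slow++,fast++
slow=2 fast=3: a[fast]=11≠a[slow]=10 write a[3]=11, slow++,fast++
slow=3 fast=4: a[fast]=11=a[slow] dup, fast++
slow=3 fast=5: a[fast]=12≠a[slow]=11 write a[4]=12, slow++,fast++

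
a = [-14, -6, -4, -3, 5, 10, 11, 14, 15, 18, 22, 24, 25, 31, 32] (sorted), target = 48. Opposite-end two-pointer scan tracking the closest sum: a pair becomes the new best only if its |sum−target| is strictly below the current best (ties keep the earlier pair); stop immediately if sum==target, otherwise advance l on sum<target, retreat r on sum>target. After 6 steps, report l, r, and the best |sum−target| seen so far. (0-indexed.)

l=6, r=14, best |Δ|=6

l=0 r=14: -14+32=18 d=30 *, l++
l=1 r=14: -6+32=26 d=22 *, l++
l=2 r=14: -4+32=28 d=20 *, l++
l=3 r=14: -3+32=29 d=19 *, l++
l=4 r=14: 5+32=37 d=11 *, l++
l=5 r=14: 10+32=42 d=6 *, l++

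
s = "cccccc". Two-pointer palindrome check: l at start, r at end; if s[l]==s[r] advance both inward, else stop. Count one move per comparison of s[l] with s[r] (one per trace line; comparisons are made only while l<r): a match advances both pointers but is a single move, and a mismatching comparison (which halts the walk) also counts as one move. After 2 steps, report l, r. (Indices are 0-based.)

l=0 r=5: 'c'=='c', l++,r--
l=1 r=4: 'c'=='c', l++,r--

l=2, r=3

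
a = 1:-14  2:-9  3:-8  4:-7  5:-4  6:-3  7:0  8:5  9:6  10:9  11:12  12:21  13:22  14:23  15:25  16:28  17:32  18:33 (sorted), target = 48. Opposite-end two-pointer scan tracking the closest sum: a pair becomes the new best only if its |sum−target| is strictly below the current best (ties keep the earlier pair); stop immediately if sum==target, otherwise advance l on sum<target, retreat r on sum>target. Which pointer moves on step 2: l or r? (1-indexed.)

l

l=1 r=18: -14+33=19 d=29 *, l++
l=2 r=18: -9+33=24 d=24 *, l++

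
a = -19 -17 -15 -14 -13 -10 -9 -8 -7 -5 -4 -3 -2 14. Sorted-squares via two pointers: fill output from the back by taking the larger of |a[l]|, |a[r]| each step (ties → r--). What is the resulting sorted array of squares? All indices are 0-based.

l=0 r=13: |-19|>|14| out[13]=361, l++
l=1 r=13: |-17|>|14| out[12]=289, l++
l=2 r=13: |-15|>|14| out[11]=225, l++
l=3 r=13: |-14|<=|14| out[10]=196, r--
l=3 r=12: |-14|>|-2| out[9]=196, l++
l=4 r=12: |-13|>|-2| out[8]=169, l++
l=5 r=12: |-10|>|-2| out[7]=100, l++
l=6 r=12: |-9|>|-2| out[6]=81, l++
l=7 r=12: |-8|>|-2| out[5]=64, l++
l=8 r=12: |-7|>|-2| out[4]=49, l++
l=9 r=12: |-5|>|-2| out[3]=25, l++
l=10 r=12: |-4|>|-2| out[2]=16, l++
l=11 r=12: |-3|>|-2| out[1]=9, l++
l=12 r=12: |-2|<=|-2| out[0]=4, r--

[4, 9, 16, 25, 49, 64, 81, 100, 169, 196, 196, 225, 289, 361]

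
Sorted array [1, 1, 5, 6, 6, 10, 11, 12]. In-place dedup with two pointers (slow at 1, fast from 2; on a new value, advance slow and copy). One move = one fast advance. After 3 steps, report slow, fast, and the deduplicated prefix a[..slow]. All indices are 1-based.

slow=1 fast=2: a[fast]=1=a[slow] dup, fast++
slow=1 fast=3: a[fast]=5≠a[slow]=1 write a[2]=5, slow++,fast++
slow=2 fast=4: a[fast]=6≠a[slow]=5 write a[3]=6, slow++,fast++

slow=3, fast=5, prefix=[1, 5, 6]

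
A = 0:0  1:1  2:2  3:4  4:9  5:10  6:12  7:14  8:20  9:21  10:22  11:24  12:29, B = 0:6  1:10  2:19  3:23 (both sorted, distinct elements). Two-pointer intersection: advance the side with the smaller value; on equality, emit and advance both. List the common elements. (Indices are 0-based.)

intersection = [10]

i=0 j=0: 0<6, i++
i=1 j=0: 1<6, i++
i=2 j=0: 2<6, i++
i=3 j=0: 4<6, i++
i=4 j=0: 9>6, j++
i=4 j=1: 9<10, i++
i=5 j=1: 10==10 emit, i++,j++
i=6 j=2: 12<19, i++
i=7 j=2: 14<19, i++
i=8 j=2: 20>19, j++
i=8 j=3: 20<23, i++
i=9 j=3: 21<23, i++
i=10 j=3: 22<23, i++
i=11 j=3: 24>23, j++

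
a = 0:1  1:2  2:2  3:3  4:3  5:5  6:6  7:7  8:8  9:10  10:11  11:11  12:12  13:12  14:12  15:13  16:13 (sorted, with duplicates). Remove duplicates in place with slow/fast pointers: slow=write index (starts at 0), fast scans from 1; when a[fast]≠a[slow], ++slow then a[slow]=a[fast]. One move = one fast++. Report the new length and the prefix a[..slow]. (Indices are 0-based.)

slow=0 fast=1: a[fast]=2≠a[slow]=1 write a[1]=2, slow++,fast++
slow=1 fast=2: a[fast]=2=a[slow] dup, fast++
slow=1 fast=3: a[fast]=3≠a[slow]=2 write a[2]=3, slow++,fast++
slow=2 fast=4: a[fast]=3=a[slow] dup, fast++
slow=2 fast=5: a[fast]=5≠a[slow]=3 write a[3]=5, slow++,fast++
slow=3 fast=6: a[fast]=6≠a[slow]=5 write a[4]=6, slow++,fast++
slow=4 fast=7: a[fast]=7≠a[slow]=6 write a[5]=7, slow++,fast++
slow=5 fast=8: a[fast]=8≠a[slow]=7 write a[6]=8, slow++,fast++
slow=6 fast=9: a[fast]=10≠a[slow]=8 write a[7]=10, slow++,fast++
slow=7 fast=10: a[fast]=11≠a[slow]=10 write a[8]=11, slow++,fast++
slow=8 fast=11: a[fast]=11=a[slow] dup, fast++
slow=8 fast=12: a[fast]=12≠a[slow]=11 write a[9]=12, slow++,fast++
slow=9 fast=13: a[fast]=12=a[slow] dup, fast++
slow=9 fast=14: a[fast]=12=a[slow] dup, fast++
slow=9 fast=15: a[fast]=13≠a[slow]=12 write a[10]=13, slow++,fast++
slow=10 fast=16: a[fast]=13=a[slow] dup, fast++

length 11; prefix = [1, 2, 3, 5, 6, 7, 8, 10, 11, 12, 13]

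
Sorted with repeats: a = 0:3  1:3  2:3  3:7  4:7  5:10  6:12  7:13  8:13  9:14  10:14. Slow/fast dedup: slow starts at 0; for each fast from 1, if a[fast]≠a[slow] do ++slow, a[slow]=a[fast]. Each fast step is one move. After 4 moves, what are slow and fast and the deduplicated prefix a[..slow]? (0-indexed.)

slow=1, fast=5, prefix=[3, 7]

(s=0,f=1) a[fast]=3=a[slow] dup → fast++
(s=0,f=2) a[fast]=3=a[slow] dup → fast++
(s=0,f=3) a[fast]=7≠a[slow]=3 write a[1]=7 → slow++,fast++
(s=1,f=4) a[fast]=7=a[slow] dup → fast++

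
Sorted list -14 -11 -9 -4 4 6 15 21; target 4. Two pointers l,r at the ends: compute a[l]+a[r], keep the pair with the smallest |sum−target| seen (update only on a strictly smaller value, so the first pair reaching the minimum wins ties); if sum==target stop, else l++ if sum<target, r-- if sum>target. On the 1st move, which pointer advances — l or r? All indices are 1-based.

r

[1,8] -14+21=7 d=3 * → r--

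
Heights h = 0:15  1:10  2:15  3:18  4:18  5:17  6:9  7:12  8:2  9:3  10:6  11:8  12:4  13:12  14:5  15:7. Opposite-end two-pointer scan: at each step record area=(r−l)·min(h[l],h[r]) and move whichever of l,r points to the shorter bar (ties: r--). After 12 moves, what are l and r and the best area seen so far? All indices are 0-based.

l=2, r=5, best area=156

l=0 r=15: min(15,7)*15=105 best=105 *, r--
l=0 r=14: min(15,5)*14=70 best=105, r--
l=0 r=13: min(15,12)*13=156 best=156 *, r--
l=0 r=12: min(15,4)*12=48 best=156, r--
l=0 r=11: min(15,8)*11=88 best=156, r--
l=0 r=10: min(15,6)*10=60 best=156, r--
l=0 r=9: min(15,3)*9=27 best=156, r--
l=0 r=8: min(15,2)*8=16 best=156, r--
l=0 r=7: min(15,12)*7=84 best=156, r--
l=0 r=6: min(15,9)*6=54 best=156, r--
l=0 r=5: min(15,17)*5=75 best=156, l++
l=1 r=5: min(10,17)*4=40 best=156, l++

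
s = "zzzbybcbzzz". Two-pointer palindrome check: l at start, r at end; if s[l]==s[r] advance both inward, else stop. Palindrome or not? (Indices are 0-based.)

not a palindrome (mismatch at 4,6)

l=0 r=10: 'z'=='z', l++,r--
l=1 r=9: 'z'=='z', l++,r--
l=2 r=8: 'z'=='z', l++,r--
l=3 r=7: 'b'=='b', l++,r--
l=4 r=6: 'y'!='c', stop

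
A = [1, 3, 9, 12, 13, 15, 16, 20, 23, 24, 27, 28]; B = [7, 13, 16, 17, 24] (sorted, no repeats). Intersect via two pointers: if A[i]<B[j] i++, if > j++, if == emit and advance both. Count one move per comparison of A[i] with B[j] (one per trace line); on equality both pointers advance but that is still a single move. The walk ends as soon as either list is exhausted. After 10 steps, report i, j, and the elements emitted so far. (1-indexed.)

i=9, j=5, emitted=[13, 16]

i=1 j=1: 1<7, i++
i=2 j=1: 3<7, i++
i=3 j=1: 9>7, j++
i=3 j=2: 9<13, i++
i=4 j=2: 12<13, i++
i=5 j=2: 13==13 emit, i++,j++
i=6 j=3: 15<16, i++
i=7 j=3: 16==16 emit, i++,j++
i=8 j=4: 20>17, j++
i=8 j=5: 20<24, i++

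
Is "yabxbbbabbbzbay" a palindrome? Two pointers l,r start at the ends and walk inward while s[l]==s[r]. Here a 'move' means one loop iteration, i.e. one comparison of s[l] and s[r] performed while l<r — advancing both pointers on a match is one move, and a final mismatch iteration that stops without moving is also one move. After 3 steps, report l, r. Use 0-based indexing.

l=3, r=11

l=0 r=14: 'y'=='y', l++,r--
l=1 r=13: 'a'=='a', l++,r--
l=2 r=12: 'b'=='b', l++,r--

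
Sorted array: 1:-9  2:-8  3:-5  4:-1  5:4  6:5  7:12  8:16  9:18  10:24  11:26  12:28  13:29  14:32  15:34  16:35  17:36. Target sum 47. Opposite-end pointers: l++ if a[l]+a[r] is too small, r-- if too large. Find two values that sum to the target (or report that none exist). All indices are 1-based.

(12, 35)

l=1 r=17: -9+36=27 <47, l++
l=2 r=17: -8+36=28 <47, l++
l=3 r=17: -5+36=31 <47, l++
l=4 r=17: -1+36=35 <47, l++
l=5 r=17: 4+36=40 <47, l++
l=6 r=17: 5+36=41 <47, l++
l=7 r=17: 12+36=48 >47, r--
l=7 r=16: 12+35=47, found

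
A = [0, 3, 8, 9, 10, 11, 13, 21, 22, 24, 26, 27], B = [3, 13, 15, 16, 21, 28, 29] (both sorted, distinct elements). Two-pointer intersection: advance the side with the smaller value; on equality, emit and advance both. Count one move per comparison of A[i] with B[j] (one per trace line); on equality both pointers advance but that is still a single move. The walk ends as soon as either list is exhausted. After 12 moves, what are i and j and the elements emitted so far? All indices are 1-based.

[i=1,j=1] 0<3 → i++
[i=2,j=1] 3==3 emit → i++,j++
[i=3,j=2] 8<13 → i++
[i=4,j=2] 9<13 → i++
[i=5,j=2] 10<13 → i++
[i=6,j=2] 11<13 → i++
[i=7,j=2] 13==13 emit → i++,j++
[i=8,j=3] 21>15 → j++
[i=8,j=4] 21>16 → j++
[i=8,j=5] 21==21 emit → i++,j++
[i=9,j=6] 22<28 → i++
[i=10,j=6] 24<28 → i++

i=11, j=6, emitted=[3, 13, 21]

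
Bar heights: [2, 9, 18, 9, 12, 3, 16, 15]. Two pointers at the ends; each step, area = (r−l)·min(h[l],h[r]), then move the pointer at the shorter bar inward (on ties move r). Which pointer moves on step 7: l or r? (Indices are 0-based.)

r

l=0 r=7: min(2,15)*7=14 best=14 *, l++
l=1 r=7: min(9,15)*6=54 best=54 *, l++
l=2 r=7: min(18,15)*5=75 best=75 *, r--
l=2 r=6: min(18,16)*4=64 best=75, r--
l=2 r=5: min(18,3)*3=9 best=75, r--
l=2 r=4: min(18,12)*2=24 best=75, r--
l=2 r=3: min(18,9)*1=9 best=75, r--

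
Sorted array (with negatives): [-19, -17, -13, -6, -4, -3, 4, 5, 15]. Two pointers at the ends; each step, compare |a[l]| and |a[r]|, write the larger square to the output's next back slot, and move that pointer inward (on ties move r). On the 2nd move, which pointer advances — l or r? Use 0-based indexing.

l

[0,8] |-19|>|15| out[8]=361 → l++
[1,8] |-17|>|15| out[7]=289 → l++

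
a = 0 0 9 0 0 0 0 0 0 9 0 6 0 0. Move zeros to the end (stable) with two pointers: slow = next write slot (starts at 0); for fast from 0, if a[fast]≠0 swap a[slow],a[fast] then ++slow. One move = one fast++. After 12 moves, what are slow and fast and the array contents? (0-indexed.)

(s=0,f=0) a[fast]=0 → fast++
(s=0,f=1) a[fast]=0 → fast++
(s=0,f=2) a[fast]=9≠0 swap→a[0]=9 → slow++,fast++
(s=1,f=3) a[fast]=0 → fast++
(s=1,f=4) a[fast]=0 → fast++
(s=1,f=5) a[fast]=0 → fast++
(s=1,f=6) a[fast]=0 → fast++
(s=1,f=7) a[fast]=0 → fast++
(s=1,f=8) a[fast]=0 → fast++
(s=1,f=9) a[fast]=9≠0 swap→a[1]=9 → slow++,fast++
(s=2,f=10) a[fast]=0 → fast++
(s=2,f=11) a[fast]=6≠0 swap→a[2]=6 → slow++,fast++

slow=3, fast=12, a=[9, 9, 6, 0, 0, 0, 0, 0, 0, 0, 0, 0, 0, 0]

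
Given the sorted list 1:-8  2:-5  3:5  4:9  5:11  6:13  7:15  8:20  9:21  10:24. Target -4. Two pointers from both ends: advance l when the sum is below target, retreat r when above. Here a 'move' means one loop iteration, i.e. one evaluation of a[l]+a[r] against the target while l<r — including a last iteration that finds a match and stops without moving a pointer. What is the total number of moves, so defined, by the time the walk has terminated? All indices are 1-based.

9 moves

l=1 r=10: -8+24=16 >-4, r--
l=1 r=9: -8+21=13 >-4, r--
l=1 r=8: -8+20=12 >-4, r--
l=1 r=7: -8+15=7 >-4, r--
l=1 r=6: -8+13=5 >-4, r--
l=1 r=5: -8+11=3 >-4, r--
l=1 r=4: -8+9=1 >-4, r--
l=1 r=3: -8+5=-3 >-4, r--
l=1 r=2: -8+-5=-13 <-4, l++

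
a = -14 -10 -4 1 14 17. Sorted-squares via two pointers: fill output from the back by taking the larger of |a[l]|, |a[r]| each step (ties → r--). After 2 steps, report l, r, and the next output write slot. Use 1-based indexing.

l=1 r=6: |-14|<=|17| out[6]=289, r--
l=1 r=5: |-14|<=|14| out[5]=196, r--

l=1, r=4, next write slot=4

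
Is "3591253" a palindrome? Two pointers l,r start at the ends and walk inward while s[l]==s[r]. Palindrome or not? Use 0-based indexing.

l=0 r=6: '3'=='3', l++,r--
l=1 r=5: '5'=='5', l++,r--
l=2 r=4: '9'!='2', stop

not a palindrome (mismatch at 2,4)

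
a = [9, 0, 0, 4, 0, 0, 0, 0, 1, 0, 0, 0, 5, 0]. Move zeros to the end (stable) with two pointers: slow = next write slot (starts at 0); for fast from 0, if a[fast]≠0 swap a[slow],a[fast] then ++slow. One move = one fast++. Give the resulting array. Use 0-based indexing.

(s=0,f=0) a[fast]=9≠0 swap→a[0]=9 → slow++,fast++
(s=1,f=1) a[fast]=0 → fast++
(s=1,f=2) a[fast]=0 → fast++
(s=1,f=3) a[fast]=4≠0 swap→a[1]=4 → slow++,fast++
(s=2,f=4) a[fast]=0 → fast++
(s=2,f=5) a[fast]=0 → fast++
(s=2,f=6) a[fast]=0 → fast++
(s=2,f=7) a[fast]=0 → fast++
(s=2,f=8) a[fast]=1≠0 swap→a[2]=1 → slow++,fast++
(s=3,f=9) a[fast]=0 → fast++
(s=3,f=10) a[fast]=0 → fast++
(s=3,f=11) a[fast]=0 → fast++
(s=3,f=12) a[fast]=5≠0 swap→a[3]=5 → slow++,fast++
(s=4,f=13) a[fast]=0 → fast++

[9, 4, 1, 5, 0, 0, 0, 0, 0, 0, 0, 0, 0, 0]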